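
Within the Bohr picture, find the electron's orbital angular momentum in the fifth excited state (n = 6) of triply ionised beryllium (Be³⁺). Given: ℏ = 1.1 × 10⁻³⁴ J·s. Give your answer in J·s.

6.6 × 10⁻³⁴ J·s

L_n = nℏ = 6 × 1.1 × 10⁻³⁴ = 6.6 × 10⁻³⁴ J·s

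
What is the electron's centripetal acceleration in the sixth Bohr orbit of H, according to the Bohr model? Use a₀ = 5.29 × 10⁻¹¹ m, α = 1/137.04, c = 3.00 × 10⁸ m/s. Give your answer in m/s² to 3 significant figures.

r = n²a₀/Z = 1.90 × 10⁻⁹ m, v = Zαc/n = 3.65 × 10⁵ m/s
a = v²/r = (3.65 × 10⁵)² / 1.90 × 10⁻⁹ = 6.99 × 10¹⁹ m/s²

6.99 × 10¹⁹ m/s²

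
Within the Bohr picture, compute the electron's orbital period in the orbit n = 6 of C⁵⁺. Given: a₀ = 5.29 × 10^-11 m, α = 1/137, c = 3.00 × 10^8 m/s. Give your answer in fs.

0.911 fs

r = n²a₀/Z = 6²·5.29 × 10^-11/6 = 3.17 × 10^-10 m
v = Zαc/n = 6·0.00730·3.00 × 10^8/6 = 2.19 × 10^6 m/s
T = 2πr/v = 9.11 × 10^-16 s = 0.911 fs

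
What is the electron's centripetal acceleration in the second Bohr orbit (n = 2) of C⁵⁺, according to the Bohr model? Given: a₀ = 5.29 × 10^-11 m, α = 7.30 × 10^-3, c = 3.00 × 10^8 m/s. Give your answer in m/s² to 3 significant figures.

1.22 × 10^24 m/s²

r = n²a₀/Z = 3.53 × 10^-11 m, v = Zαc/n = 6.57 × 10^6 m/s
a = v²/r = (6.57 × 10^6)² / 3.53 × 10^-11 = 1.22 × 10^24 m/s²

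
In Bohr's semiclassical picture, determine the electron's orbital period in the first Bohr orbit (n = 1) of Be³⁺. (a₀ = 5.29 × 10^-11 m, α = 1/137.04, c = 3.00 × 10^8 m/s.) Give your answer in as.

r = n²a₀/Z = 1²·5.29 × 10^-11/4 = 1.32 × 10^-11 m
v = Zαc/n = 4·0.00730·3.00 × 10^8/1 = 8.76 × 10^6 m/s
T = 2πr/v = 9.49 × 10^-18 s = 9.49 as

9.49 as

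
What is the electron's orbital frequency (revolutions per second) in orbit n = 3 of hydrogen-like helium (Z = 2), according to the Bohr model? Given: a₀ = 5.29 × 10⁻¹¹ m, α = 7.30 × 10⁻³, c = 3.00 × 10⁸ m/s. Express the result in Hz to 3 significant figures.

r = n²a₀/Z = 2.38 × 10⁻¹⁰ m, v = Zαc/n = 1.46 × 10⁶ m/s
f = v/(2πr) = 9.76 × 10¹⁴ Hz

9.76 × 10¹⁴ Hz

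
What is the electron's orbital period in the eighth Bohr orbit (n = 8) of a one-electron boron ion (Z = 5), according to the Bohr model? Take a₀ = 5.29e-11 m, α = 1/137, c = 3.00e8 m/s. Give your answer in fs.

r = n²a₀/Z = 8²·5.29e-11/5 = 6.77e-10 m
v = Zαc/n = 5·0.00730·3.00e8/8 = 1.37e6 m/s
T = 2πr/v = 3.11e-15 s = 3.11 fs

3.11 fs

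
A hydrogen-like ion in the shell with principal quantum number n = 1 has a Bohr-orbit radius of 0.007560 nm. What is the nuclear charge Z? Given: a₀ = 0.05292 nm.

r_n = n²a₀/Z ⇒ Z = n²a₀/r = 1² × 0.05292 / 0.007560 ≈ 7.00
Z = 7

7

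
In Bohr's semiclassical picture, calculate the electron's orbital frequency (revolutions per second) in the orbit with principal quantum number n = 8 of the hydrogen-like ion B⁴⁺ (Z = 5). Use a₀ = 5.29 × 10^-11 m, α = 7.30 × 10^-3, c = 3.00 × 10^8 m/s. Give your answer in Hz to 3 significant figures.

r = n²a₀/Z = 6.77 × 10^-10 m, v = Zαc/n = 1.37 × 10^6 m/s
f = v/(2πr) = 3.22 × 10^14 Hz

3.22 × 10^14 Hz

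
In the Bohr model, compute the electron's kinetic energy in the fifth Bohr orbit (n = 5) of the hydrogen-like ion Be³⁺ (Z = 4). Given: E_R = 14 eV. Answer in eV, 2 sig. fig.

9.0 eV

For a Coulomb orbit the virial theorem gives K = −E_n.
E_n = −E_R·Z²/n², so K = E_R·Z²/n² = 14 × 4²/5² = 9.0 eV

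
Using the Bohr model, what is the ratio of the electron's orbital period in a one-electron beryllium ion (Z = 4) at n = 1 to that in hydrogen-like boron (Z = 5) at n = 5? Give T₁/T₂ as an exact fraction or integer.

T ∝ Z^-2 · n^3
T₁/T₂ = (4/5)^-2 · (1/5)^3 = 1/80

1/80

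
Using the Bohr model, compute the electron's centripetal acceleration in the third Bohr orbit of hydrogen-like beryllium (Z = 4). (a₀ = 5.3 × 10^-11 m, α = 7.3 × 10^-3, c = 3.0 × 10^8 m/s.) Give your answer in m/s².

r = n²a₀/Z = 1.2 × 10^-10 m, v = Zαc/n = 2.9 × 10^6 m/s
a = v²/r = (2.9 × 10^6)² / 1.2 × 10^-10 = 7.2 × 10^22 m/s²

7.2 × 10^22 m/s²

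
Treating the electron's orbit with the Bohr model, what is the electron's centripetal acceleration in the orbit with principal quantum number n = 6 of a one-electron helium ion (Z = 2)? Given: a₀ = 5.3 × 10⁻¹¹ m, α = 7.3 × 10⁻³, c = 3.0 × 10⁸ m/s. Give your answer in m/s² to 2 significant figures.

r = n²a₀/Z = 9.5 × 10⁻¹⁰ m, v = Zαc/n = 7.3 × 10⁵ m/s
a = v²/r = (7.3 × 10⁵)² / 9.5 × 10⁻¹⁰ = 5.6 × 10²⁰ m/s²

5.6 × 10²⁰ m/s²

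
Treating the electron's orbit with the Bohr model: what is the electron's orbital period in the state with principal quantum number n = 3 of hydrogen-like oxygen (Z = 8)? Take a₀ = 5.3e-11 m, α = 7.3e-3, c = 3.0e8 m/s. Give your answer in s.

r = n²a₀/Z = 3²·5.3e-11/8 = 6.0e-11 m
v = Zαc/n = 8·0.0073·3.0e8/3 = 5.8e6 m/s
T = 2πr/v = 6.4e-17 s

6.4e-17 s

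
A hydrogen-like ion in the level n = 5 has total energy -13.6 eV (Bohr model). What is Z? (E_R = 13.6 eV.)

5

E_n = −E_R Z²/n² ⇒ Z² = −E_n n²/E_R = 13.6 × 5² / 13.6 ≈ 25.00
Z = 5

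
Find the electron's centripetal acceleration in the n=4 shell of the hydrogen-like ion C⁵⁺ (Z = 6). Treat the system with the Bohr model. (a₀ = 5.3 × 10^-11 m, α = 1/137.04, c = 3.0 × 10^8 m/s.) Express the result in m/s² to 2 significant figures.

7.6 × 10^22 m/s²

r = n²a₀/Z = 1.4 × 10^-10 m, v = Zαc/n = 3.3 × 10^6 m/s
a = v²/r = (3.3 × 10^6)² / 1.4 × 10^-10 = 7.6 × 10^22 m/s²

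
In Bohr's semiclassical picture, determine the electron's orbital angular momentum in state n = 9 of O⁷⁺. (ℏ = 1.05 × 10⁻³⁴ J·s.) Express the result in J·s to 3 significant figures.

L_n = nℏ = 9 × 1.05 × 10⁻³⁴ = 9.45 × 10⁻³⁴ J·s

9.45 × 10⁻³⁴ J·s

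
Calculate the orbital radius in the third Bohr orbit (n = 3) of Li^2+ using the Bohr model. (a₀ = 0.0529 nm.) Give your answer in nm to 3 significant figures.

0.159 nm

r_n = n²a₀/Z = 3² × 0.0529 / 3
    = 9 × 0.0529 / 3 = 0.159 nm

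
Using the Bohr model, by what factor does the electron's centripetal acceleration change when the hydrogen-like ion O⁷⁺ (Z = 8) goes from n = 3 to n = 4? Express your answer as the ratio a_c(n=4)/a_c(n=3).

a_c ∝ Z^3 · n^-4; with Z fixed, a_c ∝ n^-4.
a_c(n=4)/a_c(n=3) = (4/3)^-4 = 81/256

81/256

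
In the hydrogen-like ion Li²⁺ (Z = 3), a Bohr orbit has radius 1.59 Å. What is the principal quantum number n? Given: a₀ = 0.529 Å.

r_n = n²a₀/Z ⇒ n² = rZ/a₀ = 1.59 × 3 / 0.529 ≈ 9.02
n = 3

3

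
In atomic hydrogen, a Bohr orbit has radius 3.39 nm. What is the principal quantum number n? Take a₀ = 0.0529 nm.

r_n = n²a₀/Z ⇒ n² = rZ/a₀ = 3.39 × 1 / 0.0529 ≈ 64.08
n = 8

8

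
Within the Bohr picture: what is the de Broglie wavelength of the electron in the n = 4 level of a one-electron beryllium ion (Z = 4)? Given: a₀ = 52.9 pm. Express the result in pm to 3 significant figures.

The Bohr quantisation condition is nλ = 2πr_n.
r_n = n²a₀/Z = 212 pm
λ = 2πr_n/n = 2π·212/4 = 332 pm

332 pm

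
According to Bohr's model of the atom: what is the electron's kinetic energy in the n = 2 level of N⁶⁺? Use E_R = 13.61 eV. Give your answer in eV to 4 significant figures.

166.7 eV

For a Coulomb orbit the virial theorem gives K = −E_n.
E_n = −E_R·Z²/n², so K = E_R·Z²/n² = 13.61 × 7²/2² = 166.7 eV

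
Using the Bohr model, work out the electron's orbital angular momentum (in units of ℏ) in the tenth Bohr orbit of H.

10

L_n = nℏ, so L/ℏ = n = 10.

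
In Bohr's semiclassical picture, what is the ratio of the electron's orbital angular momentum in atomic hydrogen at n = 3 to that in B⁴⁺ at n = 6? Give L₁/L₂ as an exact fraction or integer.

L = nℏ is independent of Z.
L₁/L₂ = n₁/n₂ = 3/6 = 1/2

1/2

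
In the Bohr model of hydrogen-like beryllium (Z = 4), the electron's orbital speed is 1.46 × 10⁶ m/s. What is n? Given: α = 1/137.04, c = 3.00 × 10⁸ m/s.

6

v_n = Zαc/n ⇒ n = Zαc/v = 4 × 0.00730 × 3.00 × 10⁸ / 1.46 × 10⁶ ≈ 6.00
n = 6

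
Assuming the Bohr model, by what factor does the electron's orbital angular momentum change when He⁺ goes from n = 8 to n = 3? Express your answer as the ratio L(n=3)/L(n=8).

L = nℏ depends only on n, so L ∝ n.
L(n=3)/L(n=8) = (3/8)^1 = 3/8

3/8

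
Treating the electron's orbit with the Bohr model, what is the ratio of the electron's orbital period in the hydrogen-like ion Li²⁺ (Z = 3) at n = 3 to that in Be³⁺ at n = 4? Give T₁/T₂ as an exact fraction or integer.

T ∝ Z^-2 · n^3
T₁/T₂ = (3/4)^-2 · (3/4)^3 = 3/4

3/4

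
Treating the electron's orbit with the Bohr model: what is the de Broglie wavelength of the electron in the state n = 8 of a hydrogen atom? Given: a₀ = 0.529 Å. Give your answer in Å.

The Bohr quantisation condition is nλ = 2πr_n.
r_n = n²a₀/Z = 33.9 Å
λ = 2πr_n/n = 2π·33.9/8 = 26.6 Å

26.6 Å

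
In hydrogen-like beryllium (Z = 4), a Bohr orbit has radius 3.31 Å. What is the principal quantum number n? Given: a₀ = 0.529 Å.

5

r_n = n²a₀/Z ⇒ n² = rZ/a₀ = 3.31 × 4 / 0.529 ≈ 25.03
n = 5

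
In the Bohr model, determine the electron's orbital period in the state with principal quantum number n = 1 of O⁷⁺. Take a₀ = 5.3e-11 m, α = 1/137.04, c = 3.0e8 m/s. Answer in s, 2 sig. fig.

2.4e-18 s

r = n²a₀/Z = 1²·5.3e-11/8 = 6.6e-12 m
v = Zαc/n = 8·0.0073·3.0e8/1 = 1.8e7 m/s
T = 2πr/v = 2.4e-18 s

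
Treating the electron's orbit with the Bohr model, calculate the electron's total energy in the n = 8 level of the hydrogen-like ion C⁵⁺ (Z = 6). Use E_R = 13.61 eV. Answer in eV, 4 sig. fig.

-7.656 eV

E_n = −E_R·Z²/n² = −13.61 × 6²/8² = -7.656 eV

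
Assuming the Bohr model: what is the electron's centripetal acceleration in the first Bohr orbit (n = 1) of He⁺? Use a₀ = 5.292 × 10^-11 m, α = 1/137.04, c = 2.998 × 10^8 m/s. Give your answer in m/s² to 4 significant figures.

r = n²a₀/Z = 2.646 × 10^-11 m, v = Zαc/n = 4.375 × 10^6 m/s
a = v²/r = (4.375 × 10^6)² / 2.646 × 10^-11 = 7.235 × 10^23 m/s²

7.235 × 10^23 m/s²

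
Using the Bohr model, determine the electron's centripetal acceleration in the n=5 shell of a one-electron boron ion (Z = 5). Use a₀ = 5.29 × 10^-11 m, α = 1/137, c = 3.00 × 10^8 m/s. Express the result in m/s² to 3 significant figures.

r = n²a₀/Z = 2.64 × 10^-10 m, v = Zαc/n = 2.19 × 10^6 m/s
a = v²/r = (2.19 × 10^6)² / 2.64 × 10^-10 = 1.81 × 10^22 m/s²

1.81 × 10^22 m/s²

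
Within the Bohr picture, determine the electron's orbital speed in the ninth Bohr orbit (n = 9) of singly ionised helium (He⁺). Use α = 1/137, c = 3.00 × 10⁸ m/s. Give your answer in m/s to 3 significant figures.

v_n = Zαc/n = 2 × 0.00730 × 3.00 × 10⁸ / 9
    = 4.87 × 10⁵ m/s

4.87 × 10⁵ m/s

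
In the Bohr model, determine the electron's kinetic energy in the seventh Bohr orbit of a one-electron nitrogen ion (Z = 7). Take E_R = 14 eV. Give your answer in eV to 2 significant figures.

14 eV

For a Coulomb orbit the virial theorem gives K = −E_n.
E_n = −E_R·Z²/n², so K = E_R·Z²/n² = 14 × 7²/7² = 14 eV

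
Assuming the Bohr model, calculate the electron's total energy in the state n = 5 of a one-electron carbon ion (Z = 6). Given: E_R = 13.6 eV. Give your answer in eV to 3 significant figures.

E_n = −E_R·Z²/n² = −13.6 × 6²/5² = -19.6 eV

-19.6 eV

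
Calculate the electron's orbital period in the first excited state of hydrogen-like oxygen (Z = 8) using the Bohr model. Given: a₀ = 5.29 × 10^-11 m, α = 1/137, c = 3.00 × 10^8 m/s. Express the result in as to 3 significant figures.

r = n²a₀/Z = 2²·5.29 × 10^-11/8 = 2.65 × 10^-11 m
v = Zαc/n = 8·0.00730·3.00 × 10^8/2 = 8.76 × 10^6 m/s
T = 2πr/v = 1.90 × 10^-17 s = 19.0 as

19.0 as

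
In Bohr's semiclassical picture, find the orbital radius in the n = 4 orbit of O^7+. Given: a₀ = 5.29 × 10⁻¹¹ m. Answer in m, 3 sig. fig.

r_n = n²a₀/Z = 4² × 5.29 × 10⁻¹¹ / 8
    = 16 × 5.29 × 10⁻¹¹ / 8 = 1.06 × 10⁻¹⁰ m

1.06 × 10⁻¹⁰ m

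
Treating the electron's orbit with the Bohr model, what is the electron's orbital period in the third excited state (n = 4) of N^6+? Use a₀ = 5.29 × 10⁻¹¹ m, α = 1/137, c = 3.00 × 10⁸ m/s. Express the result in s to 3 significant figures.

1.98 × 10⁻¹⁶ s

r = n²a₀/Z = 4²·5.29 × 10⁻¹¹/7 = 1.21 × 10⁻¹⁰ m
v = Zαc/n = 7·0.00730·3.00 × 10⁸/4 = 3.83 × 10⁶ m/s
T = 2πr/v = 1.98 × 10⁻¹⁶ s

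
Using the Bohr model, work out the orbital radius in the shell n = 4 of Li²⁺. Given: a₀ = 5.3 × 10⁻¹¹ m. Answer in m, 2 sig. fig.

2.8 × 10⁻¹⁰ m

r_n = n²a₀/Z = 4² × 5.3 × 10⁻¹¹ / 3
    = 16 × 5.3 × 10⁻¹¹ / 3 = 2.8 × 10⁻¹⁰ m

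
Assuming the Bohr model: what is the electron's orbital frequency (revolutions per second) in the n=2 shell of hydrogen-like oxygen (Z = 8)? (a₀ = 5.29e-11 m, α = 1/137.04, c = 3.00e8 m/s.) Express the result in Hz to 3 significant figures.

r = n²a₀/Z = 2.65e-11 m, v = Zαc/n = 8.76e6 m/s
f = v/(2πr) = 5.27e16 Hz

5.27e16 Hz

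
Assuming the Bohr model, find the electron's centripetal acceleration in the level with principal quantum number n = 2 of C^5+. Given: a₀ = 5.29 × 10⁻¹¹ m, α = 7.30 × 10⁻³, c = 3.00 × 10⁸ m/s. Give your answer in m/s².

1.22 × 10²⁴ m/s²

r = n²a₀/Z = 3.53 × 10⁻¹¹ m, v = Zαc/n = 6.57 × 10⁶ m/s
a = v²/r = (6.57 × 10⁶)² / 3.53 × 10⁻¹¹ = 1.22 × 10²⁴ m/s²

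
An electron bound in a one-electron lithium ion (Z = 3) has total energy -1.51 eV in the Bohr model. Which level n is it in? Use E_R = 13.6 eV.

E_n = −E_R Z²/n² ⇒ n² = E_R Z²/(−E_n) = 13.6 × 3² / 1.51 ≈ 81.06
n = 9

9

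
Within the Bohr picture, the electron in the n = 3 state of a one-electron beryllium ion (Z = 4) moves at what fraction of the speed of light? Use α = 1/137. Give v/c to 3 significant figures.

0.00973

v_n = Zαc/n, so v/c = Zα/n = 4 × 0.00730 / 3 = 0.00973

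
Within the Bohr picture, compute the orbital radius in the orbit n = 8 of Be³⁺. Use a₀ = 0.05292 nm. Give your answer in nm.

0.8467 nm

r_n = n²a₀/Z = 8² × 0.05292 / 4
    = 64 × 0.05292 / 4 = 0.8467 nm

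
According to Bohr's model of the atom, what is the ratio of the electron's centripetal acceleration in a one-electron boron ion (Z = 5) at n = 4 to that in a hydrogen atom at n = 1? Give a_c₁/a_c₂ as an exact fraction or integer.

125/256

a_c ∝ Z^3 · n^-4
a_c₁/a_c₂ = (5/1)^3 · (4/1)^-4 = 125/256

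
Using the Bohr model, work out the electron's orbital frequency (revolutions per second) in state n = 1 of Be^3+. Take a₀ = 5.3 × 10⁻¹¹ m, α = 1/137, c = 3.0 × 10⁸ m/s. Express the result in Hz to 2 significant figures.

r = n²a₀/Z = 1.3 × 10⁻¹¹ m, v = Zαc/n = 8.8 × 10⁶ m/s
f = v/(2πr) = 1.1 × 10¹⁷ Hz

1.1 × 10¹⁷ Hz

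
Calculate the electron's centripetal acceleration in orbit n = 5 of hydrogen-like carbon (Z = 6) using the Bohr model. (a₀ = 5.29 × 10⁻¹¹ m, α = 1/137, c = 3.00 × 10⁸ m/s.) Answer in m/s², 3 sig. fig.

r = n²a₀/Z = 2.20 × 10⁻¹⁰ m, v = Zαc/n = 2.63 × 10⁶ m/s
a = v²/r = (2.63 × 10⁶)² / 2.20 × 10⁻¹⁰ = 3.13 × 10²² m/s²

3.13 × 10²² m/s²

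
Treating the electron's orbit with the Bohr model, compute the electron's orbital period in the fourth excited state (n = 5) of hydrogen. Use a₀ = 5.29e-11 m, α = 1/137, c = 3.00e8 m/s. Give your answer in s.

r = n²a₀/Z = 5²·5.29e-11/1 = 1.32e-9 m
v = Zαc/n = 1·0.00730·3.00e8/5 = 4.38e5 m/s
T = 2πr/v = 1.90e-14 s

1.90e-14 s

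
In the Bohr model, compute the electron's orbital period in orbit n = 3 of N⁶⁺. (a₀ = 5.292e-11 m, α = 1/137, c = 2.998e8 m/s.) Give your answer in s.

8.373e-17 s

r = n²a₀/Z = 3²·5.292e-11/7 = 6.804e-11 m
v = Zαc/n = 7·0.007299·2.998e8/3 = 5.106e6 m/s
T = 2πr/v = 8.373e-17 s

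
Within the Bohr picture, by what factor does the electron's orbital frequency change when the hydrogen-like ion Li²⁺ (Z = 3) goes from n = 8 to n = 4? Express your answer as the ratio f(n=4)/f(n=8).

8

f ∝ Z^2 · n^-3; with Z fixed, f ∝ n^-3.
f(n=4)/f(n=8) = (4/8)^-3 = 8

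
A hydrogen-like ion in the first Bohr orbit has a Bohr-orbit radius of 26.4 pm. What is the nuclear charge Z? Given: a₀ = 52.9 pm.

2

r_n = n²a₀/Z ⇒ Z = n²a₀/r = 1² × 52.9 / 26.4 ≈ 2.00
Z = 2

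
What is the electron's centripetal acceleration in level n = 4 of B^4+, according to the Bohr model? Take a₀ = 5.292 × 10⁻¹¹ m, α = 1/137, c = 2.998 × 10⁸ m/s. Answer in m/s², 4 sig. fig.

r = n²a₀/Z = 1.693 × 10⁻¹⁰ m, v = Zαc/n = 2.735 × 10⁶ m/s
a = v²/r = (2.735 × 10⁶)² / 1.693 × 10⁻¹⁰ = 4.418 × 10²² m/s²

4.418 × 10²² m/s²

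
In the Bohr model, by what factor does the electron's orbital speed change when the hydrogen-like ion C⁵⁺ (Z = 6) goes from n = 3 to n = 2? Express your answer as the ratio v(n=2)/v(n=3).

3/2

v ∝ Z^1 · n^-1; with Z fixed, v ∝ n^-1.
v(n=2)/v(n=3) = (2/3)^-1 = 3/2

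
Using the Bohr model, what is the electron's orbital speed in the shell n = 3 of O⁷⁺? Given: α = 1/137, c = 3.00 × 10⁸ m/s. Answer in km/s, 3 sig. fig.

5840 km/s

v_n = Zαc/n = 8 × 0.00730 × 3.00 × 10⁸ / 3
    = 5840 km/s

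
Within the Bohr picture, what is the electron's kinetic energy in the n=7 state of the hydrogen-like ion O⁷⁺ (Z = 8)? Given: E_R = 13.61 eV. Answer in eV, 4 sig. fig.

17.78 eV

For a Coulomb orbit the virial theorem gives K = −E_n.
E_n = −E_R·Z²/n², so K = E_R·Z²/n² = 13.61 × 8²/7² = 17.78 eV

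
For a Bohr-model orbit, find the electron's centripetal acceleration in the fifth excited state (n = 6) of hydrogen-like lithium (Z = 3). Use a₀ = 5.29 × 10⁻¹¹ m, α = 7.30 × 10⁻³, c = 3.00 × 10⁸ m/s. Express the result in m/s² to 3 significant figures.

r = n²a₀/Z = 6.35 × 10⁻¹⁰ m, v = Zαc/n = 1.09 × 10⁶ m/s
a = v²/r = (1.09 × 10⁶)² / 6.35 × 10⁻¹⁰ = 1.89 × 10²¹ m/s²

1.89 × 10²¹ m/s²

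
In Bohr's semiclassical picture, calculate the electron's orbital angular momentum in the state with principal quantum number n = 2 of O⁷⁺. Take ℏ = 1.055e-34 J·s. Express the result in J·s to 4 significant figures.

L_n = nℏ = 2 × 1.055e-34 = 2.110e-34 J·s

2.110e-34 J·s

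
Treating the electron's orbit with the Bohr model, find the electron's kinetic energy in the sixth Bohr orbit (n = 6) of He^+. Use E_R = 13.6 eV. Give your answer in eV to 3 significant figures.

1.51 eV

For a Coulomb orbit the virial theorem gives K = −E_n.
E_n = −E_R·Z²/n², so K = E_R·Z²/n² = 13.6 × 2²/6² = 1.51 eV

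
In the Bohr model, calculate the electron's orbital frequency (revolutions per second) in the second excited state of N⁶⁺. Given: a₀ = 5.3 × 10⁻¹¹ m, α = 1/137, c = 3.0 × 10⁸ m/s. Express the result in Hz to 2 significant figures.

1.2 × 10¹⁶ Hz

r = n²a₀/Z = 6.8 × 10⁻¹¹ m, v = Zαc/n = 5.1 × 10⁶ m/s
f = v/(2πr) = 1.2 × 10¹⁶ Hz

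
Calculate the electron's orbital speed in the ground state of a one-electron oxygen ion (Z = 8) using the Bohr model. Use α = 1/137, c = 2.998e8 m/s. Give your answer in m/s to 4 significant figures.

v_n = Zαc/n = 8 × 0.007299 × 2.998e8 / 1
    = 1.751e7 m/s

1.751e7 m/s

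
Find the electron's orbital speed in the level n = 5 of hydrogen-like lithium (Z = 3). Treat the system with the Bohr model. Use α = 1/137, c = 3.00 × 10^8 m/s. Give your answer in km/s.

v_n = Zαc/n = 3 × 0.00730 × 3.00 × 10^8 / 5
    = 1310 km/s

1310 km/s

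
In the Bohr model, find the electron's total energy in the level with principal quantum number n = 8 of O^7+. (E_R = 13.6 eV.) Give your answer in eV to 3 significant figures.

-13.6 eV

E_n = −E_R·Z²/n² = −13.6 × 8²/8² = -13.6 eV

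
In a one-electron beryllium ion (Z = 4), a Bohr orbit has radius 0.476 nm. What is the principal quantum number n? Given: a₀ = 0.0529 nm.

6

r_n = n²a₀/Z ⇒ n² = rZ/a₀ = 0.476 × 4 / 0.0529 ≈ 35.99
n = 6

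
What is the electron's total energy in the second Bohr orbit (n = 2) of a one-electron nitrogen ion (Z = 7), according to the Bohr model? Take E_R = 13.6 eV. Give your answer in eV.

E_n = −E_R·Z²/n² = −13.6 × 7²/2² = -167 eV

-167 eV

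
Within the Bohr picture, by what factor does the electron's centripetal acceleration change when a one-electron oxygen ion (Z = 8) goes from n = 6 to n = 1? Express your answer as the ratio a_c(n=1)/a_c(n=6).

1296

a_c ∝ Z^3 · n^-4; with Z fixed, a_c ∝ n^-4.
a_c(n=1)/a_c(n=6) = (1/6)^-4 = 1296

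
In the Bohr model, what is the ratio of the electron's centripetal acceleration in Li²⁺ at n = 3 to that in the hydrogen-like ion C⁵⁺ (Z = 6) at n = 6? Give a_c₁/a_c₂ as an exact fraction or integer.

a_c ∝ Z^3 · n^-4
a_c₁/a_c₂ = (3/6)^3 · (3/6)^-4 = 2

2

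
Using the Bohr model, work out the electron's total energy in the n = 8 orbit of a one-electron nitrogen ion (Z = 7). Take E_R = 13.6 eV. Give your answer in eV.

-10.4 eV

E_n = −E_R·Z²/n² = −13.6 × 7²/8² = -10.4 eV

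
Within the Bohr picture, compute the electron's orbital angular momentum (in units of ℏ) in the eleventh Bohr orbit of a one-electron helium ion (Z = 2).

11

L_n = nℏ, so L/ℏ = n = 11.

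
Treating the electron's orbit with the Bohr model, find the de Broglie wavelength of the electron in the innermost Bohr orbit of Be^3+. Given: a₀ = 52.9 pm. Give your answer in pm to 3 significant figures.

The Bohr quantisation condition is nλ = 2πr_n.
r_n = n²a₀/Z = 13.2 pm
λ = 2πr_n/n = 2π·13.2/1 = 83.1 pm

83.1 pm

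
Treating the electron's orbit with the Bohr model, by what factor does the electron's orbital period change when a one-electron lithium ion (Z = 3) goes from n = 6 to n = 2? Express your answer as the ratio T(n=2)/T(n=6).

1/27

T ∝ Z^-2 · n^3; with Z fixed, T ∝ n^3.
T(n=2)/T(n=6) = (2/6)^3 = 1/27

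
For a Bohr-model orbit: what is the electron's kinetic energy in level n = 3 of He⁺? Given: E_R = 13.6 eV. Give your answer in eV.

For a Coulomb orbit the virial theorem gives K = −E_n.
E_n = −E_R·Z²/n², so K = E_R·Z²/n² = 13.6 × 2²/3² = 6.04 eV

6.04 eV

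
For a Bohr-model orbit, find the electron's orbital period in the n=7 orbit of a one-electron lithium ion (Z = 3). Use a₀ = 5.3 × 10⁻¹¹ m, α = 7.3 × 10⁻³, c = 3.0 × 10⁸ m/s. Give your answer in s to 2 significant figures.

5.8 × 10⁻¹⁵ s

r = n²a₀/Z = 7²·5.3 × 10⁻¹¹/3 = 8.7 × 10⁻¹⁰ m
v = Zαc/n = 3·0.0073·3.0 × 10⁸/7 = 9.4 × 10⁵ m/s
T = 2πr/v = 5.8 × 10⁻¹⁵ s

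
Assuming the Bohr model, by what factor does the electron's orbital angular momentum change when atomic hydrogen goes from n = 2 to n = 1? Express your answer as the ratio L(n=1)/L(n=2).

1/2

L = nℏ depends only on n, so L ∝ n.
L(n=1)/L(n=2) = (1/2)^1 = 1/2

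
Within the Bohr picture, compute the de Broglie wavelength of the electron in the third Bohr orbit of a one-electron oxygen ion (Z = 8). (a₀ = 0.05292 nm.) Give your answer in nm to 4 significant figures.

The Bohr quantisation condition is nλ = 2πr_n.
r_n = n²a₀/Z = 0.05954 nm
λ = 2πr_n/n = 2π·0.05954/3 = 0.1247 nm

0.1247 nm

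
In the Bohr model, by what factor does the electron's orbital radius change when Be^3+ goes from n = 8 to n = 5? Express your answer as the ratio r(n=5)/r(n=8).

r ∝ Z^-1 · n^2; with Z fixed, r ∝ n^2.
r(n=5)/r(n=8) = (5/8)^2 = 25/64

25/64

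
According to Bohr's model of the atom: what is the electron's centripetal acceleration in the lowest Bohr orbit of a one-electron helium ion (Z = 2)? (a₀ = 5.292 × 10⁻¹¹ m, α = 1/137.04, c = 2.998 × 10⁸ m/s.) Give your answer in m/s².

7.235 × 10²³ m/s²

r = n²a₀/Z = 2.646 × 10⁻¹¹ m, v = Zαc/n = 4.375 × 10⁶ m/s
a = v²/r = (4.375 × 10⁶)² / 2.646 × 10⁻¹¹ = 7.235 × 10²³ m/s²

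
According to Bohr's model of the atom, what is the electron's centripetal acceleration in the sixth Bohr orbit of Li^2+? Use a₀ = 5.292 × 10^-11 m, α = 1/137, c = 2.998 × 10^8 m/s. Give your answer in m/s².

r = n²a₀/Z = 6.350 × 10^-10 m, v = Zαc/n = 1.094 × 10^6 m/s
a = v²/r = (1.094 × 10^6)² / 6.350 × 10^-10 = 1.885 × 10^21 m/s²

1.885 × 10^21 m/s²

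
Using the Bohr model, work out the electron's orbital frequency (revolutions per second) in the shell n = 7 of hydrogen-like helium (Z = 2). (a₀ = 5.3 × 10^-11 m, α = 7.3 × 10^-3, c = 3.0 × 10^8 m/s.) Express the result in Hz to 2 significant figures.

7.7 × 10^13 Hz

r = n²a₀/Z = 1.3 × 10^-9 m, v = Zαc/n = 6.3 × 10^5 m/s
f = v/(2πr) = 7.7 × 10^13 Hz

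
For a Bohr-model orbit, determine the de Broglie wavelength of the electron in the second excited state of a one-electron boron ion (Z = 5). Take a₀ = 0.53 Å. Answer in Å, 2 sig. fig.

The Bohr quantisation condition is nλ = 2πr_n.
r_n = n²a₀/Z = 0.95 Å
λ = 2πr_n/n = 2π·0.95/3 = 2.0 Å

2.0 Å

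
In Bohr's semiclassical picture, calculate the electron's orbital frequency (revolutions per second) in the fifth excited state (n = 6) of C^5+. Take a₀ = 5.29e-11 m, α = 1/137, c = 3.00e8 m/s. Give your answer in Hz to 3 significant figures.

r = n²a₀/Z = 3.17e-10 m, v = Zαc/n = 2.19e6 m/s
f = v/(2πr) = 1.10e15 Hz

1.10e15 Hz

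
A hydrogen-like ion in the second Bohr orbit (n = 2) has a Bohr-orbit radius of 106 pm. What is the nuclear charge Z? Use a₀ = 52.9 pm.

2

r_n = n²a₀/Z ⇒ Z = n²a₀/r = 2² × 52.9 / 106 ≈ 2.00
Z = 2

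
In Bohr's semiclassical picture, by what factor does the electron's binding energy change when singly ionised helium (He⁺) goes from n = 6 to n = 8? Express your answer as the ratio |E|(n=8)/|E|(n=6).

|E| ∝ Z^2 · n^-2; with Z fixed, |E| ∝ n^-2.
|E|(n=8)/|E|(n=6) = (8/6)^-2 = 9/16

9/16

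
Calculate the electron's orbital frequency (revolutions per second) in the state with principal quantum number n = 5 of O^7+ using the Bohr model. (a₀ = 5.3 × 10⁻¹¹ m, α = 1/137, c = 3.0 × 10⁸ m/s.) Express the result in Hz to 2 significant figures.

3.4 × 10¹⁵ Hz

r = n²a₀/Z = 1.7 × 10⁻¹⁰ m, v = Zαc/n = 3.5 × 10⁶ m/s
f = v/(2πr) = 3.4 × 10¹⁵ Hz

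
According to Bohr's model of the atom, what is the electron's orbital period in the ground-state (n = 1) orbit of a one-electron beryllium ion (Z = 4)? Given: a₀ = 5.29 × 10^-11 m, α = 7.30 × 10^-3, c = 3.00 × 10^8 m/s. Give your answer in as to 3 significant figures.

r = n²a₀/Z = 1²·5.29 × 10^-11/4 = 1.32 × 10^-11 m
v = Zαc/n = 4·0.00730·3.00 × 10^8/1 = 8.76 × 10^6 m/s
T = 2πr/v = 9.49 × 10^-18 s = 9.49 as

9.49 as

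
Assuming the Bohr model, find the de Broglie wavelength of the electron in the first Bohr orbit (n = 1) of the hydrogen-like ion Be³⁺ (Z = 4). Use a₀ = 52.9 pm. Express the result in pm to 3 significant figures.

The Bohr quantisation condition is nλ = 2πr_n.
r_n = n²a₀/Z = 13.2 pm
λ = 2πr_n/n = 2π·13.2/1 = 83.1 pm

83.1 pm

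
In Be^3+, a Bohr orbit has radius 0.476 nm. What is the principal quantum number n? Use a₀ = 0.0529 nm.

6

r_n = n²a₀/Z ⇒ n² = rZ/a₀ = 0.476 × 4 / 0.0529 ≈ 35.99
n = 6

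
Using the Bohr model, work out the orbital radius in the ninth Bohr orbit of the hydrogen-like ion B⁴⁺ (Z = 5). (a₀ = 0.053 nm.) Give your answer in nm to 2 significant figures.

0.86 nm

r_n = n²a₀/Z = 9² × 0.053 / 5
    = 81 × 0.053 / 5 = 0.86 nm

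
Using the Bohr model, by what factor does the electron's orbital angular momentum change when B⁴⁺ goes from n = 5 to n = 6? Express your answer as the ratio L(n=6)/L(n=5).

L = nℏ depends only on n, so L ∝ n.
L(n=6)/L(n=5) = (6/5)^1 = 6/5

6/5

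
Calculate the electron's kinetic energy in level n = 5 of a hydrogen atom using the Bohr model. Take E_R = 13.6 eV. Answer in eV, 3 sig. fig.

For a Coulomb orbit the virial theorem gives K = −E_n.
E_n = −E_R·Z²/n², so K = E_R·Z²/n² = 13.6 × 1²/5² = 0.544 eV

0.544 eV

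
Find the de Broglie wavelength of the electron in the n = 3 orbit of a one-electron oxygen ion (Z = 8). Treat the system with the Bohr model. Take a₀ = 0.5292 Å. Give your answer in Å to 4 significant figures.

The Bohr quantisation condition is nλ = 2πr_n.
r_n = n²a₀/Z = 0.5954 Å
λ = 2πr_n/n = 2π·0.5954/3 = 1.247 Å

1.247 Å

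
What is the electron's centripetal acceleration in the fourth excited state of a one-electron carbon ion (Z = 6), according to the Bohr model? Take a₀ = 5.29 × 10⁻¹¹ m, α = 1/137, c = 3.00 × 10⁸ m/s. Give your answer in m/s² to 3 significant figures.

3.13 × 10²² m/s²

r = n²a₀/Z = 2.20 × 10⁻¹⁰ m, v = Zαc/n = 2.63 × 10⁶ m/s
a = v²/r = (2.63 × 10⁶)² / 2.20 × 10⁻¹⁰ = 3.13 × 10²² m/s²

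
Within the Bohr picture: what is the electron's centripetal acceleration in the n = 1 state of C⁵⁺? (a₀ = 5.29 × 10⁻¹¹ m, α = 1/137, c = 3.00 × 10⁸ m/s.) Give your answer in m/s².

1.96 × 10²⁵ m/s²

r = n²a₀/Z = 8.82 × 10⁻¹² m, v = Zαc/n = 1.31 × 10⁷ m/s
a = v²/r = (1.31 × 10⁷)² / 8.82 × 10⁻¹² = 1.96 × 10²⁵ m/s²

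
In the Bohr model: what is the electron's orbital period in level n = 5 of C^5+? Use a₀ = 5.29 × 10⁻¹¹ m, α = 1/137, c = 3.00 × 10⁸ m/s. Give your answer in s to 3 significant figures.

5.27 × 10⁻¹⁶ s

r = n²a₀/Z = 5²·5.29 × 10⁻¹¹/6 = 2.20 × 10⁻¹⁰ m
v = Zαc/n = 6·0.00730·3.00 × 10⁸/5 = 2.63 × 10⁶ m/s
T = 2πr/v = 5.27 × 10⁻¹⁶ s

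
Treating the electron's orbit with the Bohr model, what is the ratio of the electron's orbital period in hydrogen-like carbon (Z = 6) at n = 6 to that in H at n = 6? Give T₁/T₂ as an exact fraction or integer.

1/36

T ∝ Z^-2 · n^3
T₁/T₂ = (6/1)^-2 · (6/6)^3 = 1/36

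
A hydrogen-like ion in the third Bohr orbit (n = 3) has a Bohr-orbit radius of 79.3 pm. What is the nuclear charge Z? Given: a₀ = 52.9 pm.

r_n = n²a₀/Z ⇒ Z = n²a₀/r = 3² × 52.9 / 79.3 ≈ 6.00
Z = 6

6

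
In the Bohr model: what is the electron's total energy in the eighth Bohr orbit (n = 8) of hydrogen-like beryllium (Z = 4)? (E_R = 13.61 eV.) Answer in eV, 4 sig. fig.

-3.402 eV

E_n = −E_R·Z²/n² = −13.61 × 4²/8² = -3.402 eV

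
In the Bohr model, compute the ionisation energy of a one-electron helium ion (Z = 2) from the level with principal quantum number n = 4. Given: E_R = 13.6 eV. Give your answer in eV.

3.40 eV

E_n = −E_R·Z²/n² = −13.6 × 2²/4² eV = -3.40 eV
Ionisation energy = −E_n = 3.40 eV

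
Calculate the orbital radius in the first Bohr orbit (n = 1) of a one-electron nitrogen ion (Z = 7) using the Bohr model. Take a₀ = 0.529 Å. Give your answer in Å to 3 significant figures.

0.0756 Å

r_n = n²a₀/Z = 1² × 0.529 / 7
    = 1 × 0.529 / 7 = 0.0756 Å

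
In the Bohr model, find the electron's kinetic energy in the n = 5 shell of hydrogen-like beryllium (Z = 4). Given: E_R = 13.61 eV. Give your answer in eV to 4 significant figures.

8.710 eV

For a Coulomb orbit the virial theorem gives K = −E_n.
E_n = −E_R·Z²/n², so K = E_R·Z²/n² = 13.61 × 4²/5² = 8.710 eV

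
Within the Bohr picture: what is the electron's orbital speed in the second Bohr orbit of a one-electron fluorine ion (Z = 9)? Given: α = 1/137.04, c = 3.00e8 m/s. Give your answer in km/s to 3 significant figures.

9850 km/s

v_n = Zαc/n = 9 × 0.00730 × 3.00e8 / 2
    = 9850 km/s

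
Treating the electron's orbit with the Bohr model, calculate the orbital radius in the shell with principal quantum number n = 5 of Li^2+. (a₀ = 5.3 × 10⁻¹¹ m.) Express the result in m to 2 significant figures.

r_n = n²a₀/Z = 5² × 5.3 × 10⁻¹¹ / 3
    = 25 × 5.3 × 10⁻¹¹ / 3 = 4.4 × 10⁻¹⁰ m

4.4 × 10⁻¹⁰ m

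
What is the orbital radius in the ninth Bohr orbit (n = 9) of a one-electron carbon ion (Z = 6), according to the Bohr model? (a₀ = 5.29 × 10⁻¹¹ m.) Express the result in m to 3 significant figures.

r_n = n²a₀/Z = 9² × 5.29 × 10⁻¹¹ / 6
    = 81 × 5.29 × 10⁻¹¹ / 6 = 7.14 × 10⁻¹⁰ m

7.14 × 10⁻¹⁰ m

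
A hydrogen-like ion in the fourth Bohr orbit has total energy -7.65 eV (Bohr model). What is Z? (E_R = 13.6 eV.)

E_n = −E_R Z²/n² ⇒ Z² = −E_n n²/E_R = 7.65 × 4² / 13.6 ≈ 9.00
Z = 3

3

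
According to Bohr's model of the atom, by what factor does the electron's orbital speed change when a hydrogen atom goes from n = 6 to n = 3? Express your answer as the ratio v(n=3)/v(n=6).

2

v ∝ Z^1 · n^-1; with Z fixed, v ∝ n^-1.
v(n=3)/v(n=6) = (3/6)^-1 = 2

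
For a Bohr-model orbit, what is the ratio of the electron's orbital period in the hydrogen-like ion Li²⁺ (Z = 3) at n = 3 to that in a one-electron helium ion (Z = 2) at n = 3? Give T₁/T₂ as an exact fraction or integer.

4/9

T ∝ Z^-2 · n^3
T₁/T₂ = (3/2)^-2 · (3/3)^3 = 4/9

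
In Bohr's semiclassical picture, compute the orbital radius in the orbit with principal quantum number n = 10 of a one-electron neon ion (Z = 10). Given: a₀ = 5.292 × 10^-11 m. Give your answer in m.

5.292 × 10^-10 m

r_n = n²a₀/Z = 10² × 5.292 × 10^-11 / 10
    = 100 × 5.292 × 10^-11 / 10 = 5.292 × 10^-10 m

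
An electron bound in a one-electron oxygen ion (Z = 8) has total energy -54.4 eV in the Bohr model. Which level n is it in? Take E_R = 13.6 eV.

E_n = −E_R Z²/n² ⇒ n² = E_R Z²/(−E_n) = 13.6 × 8² / 54.4 ≈ 16.00
n = 4

4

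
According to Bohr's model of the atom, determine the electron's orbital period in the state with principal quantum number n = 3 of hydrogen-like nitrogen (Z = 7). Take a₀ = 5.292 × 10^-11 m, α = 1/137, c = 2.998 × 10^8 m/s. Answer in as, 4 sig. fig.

r = n²a₀/Z = 3²·5.292 × 10^-11/7 = 6.804 × 10^-11 m
v = Zαc/n = 7·0.007299·2.998 × 10^8/3 = 5.106 × 10^6 m/s
T = 2πr/v = 8.373 × 10^-17 s = 83.73 as

83.73 as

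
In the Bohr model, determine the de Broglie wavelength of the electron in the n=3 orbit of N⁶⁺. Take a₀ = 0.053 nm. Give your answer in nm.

0.14 nm

The Bohr quantisation condition is nλ = 2πr_n.
r_n = n²a₀/Z = 0.068 nm
λ = 2πr_n/n = 2π·0.068/3 = 0.14 nm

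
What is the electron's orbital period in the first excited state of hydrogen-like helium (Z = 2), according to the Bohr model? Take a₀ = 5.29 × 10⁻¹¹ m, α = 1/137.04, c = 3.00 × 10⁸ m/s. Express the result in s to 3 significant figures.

r = n²a₀/Z = 2²·5.29 × 10⁻¹¹/2 = 1.06 × 10⁻¹⁰ m
v = Zαc/n = 2·0.00730·3.00 × 10⁸/2 = 2.19 × 10⁶ m/s
T = 2πr/v = 3.04 × 10⁻¹⁶ s

3.04 × 10⁻¹⁶ s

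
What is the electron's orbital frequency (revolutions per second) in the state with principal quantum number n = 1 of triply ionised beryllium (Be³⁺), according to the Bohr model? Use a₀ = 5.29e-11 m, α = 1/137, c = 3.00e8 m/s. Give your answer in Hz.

r = n²a₀/Z = 1.32e-11 m, v = Zαc/n = 8.76e6 m/s
f = v/(2πr) = 1.05e17 Hz

1.05e17 Hz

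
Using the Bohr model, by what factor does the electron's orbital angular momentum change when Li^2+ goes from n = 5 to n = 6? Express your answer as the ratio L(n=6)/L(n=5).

6/5

L = nℏ depends only on n, so L ∝ n.
L(n=6)/L(n=5) = (6/5)^1 = 6/5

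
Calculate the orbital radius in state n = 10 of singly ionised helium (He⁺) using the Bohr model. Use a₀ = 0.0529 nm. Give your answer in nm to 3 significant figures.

2.65 nm

r_n = n²a₀/Z = 10² × 0.0529 / 2
    = 100 × 0.0529 / 2 = 2.65 nm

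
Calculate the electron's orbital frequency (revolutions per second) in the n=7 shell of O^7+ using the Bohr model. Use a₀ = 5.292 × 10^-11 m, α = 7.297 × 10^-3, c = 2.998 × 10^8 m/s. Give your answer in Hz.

r = n²a₀/Z = 3.241 × 10^-10 m, v = Zαc/n = 2.500 × 10^6 m/s
f = v/(2πr) = 1.228 × 10^15 Hz

1.228 × 10^15 Hz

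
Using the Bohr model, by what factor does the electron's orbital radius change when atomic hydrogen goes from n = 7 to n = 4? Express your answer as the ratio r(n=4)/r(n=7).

r ∝ Z^-1 · n^2; with Z fixed, r ∝ n^2.
r(n=4)/r(n=7) = (4/7)^2 = 16/49

16/49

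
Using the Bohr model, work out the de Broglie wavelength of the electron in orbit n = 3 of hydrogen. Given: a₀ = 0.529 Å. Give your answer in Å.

9.97 Å

The Bohr quantisation condition is nλ = 2πr_n.
r_n = n²a₀/Z = 4.76 Å
λ = 2πr_n/n = 2π·4.76/3 = 9.97 Å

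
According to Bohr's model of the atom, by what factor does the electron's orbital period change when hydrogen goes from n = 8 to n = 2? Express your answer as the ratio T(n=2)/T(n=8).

1/64

T ∝ Z^-2 · n^3; with Z fixed, T ∝ n^3.
T(n=2)/T(n=8) = (2/8)^3 = 1/64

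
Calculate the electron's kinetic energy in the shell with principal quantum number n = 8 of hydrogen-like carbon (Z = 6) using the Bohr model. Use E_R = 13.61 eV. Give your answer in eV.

For a Coulomb orbit the virial theorem gives K = −E_n.
E_n = −E_R·Z²/n², so K = E_R·Z²/n² = 13.61 × 6²/8² = 7.656 eV

7.656 eV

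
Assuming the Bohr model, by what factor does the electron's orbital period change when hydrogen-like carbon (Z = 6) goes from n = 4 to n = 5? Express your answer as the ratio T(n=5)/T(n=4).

T ∝ Z^-2 · n^3; with Z fixed, T ∝ n^3.
T(n=5)/T(n=4) = (5/4)^3 = 125/64

125/64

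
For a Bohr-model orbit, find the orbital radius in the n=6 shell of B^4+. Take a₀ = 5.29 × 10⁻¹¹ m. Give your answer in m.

3.81 × 10⁻¹⁰ m

r_n = n²a₀/Z = 6² × 5.29 × 10⁻¹¹ / 5
    = 36 × 5.29 × 10⁻¹¹ / 5 = 3.81 × 10⁻¹⁰ m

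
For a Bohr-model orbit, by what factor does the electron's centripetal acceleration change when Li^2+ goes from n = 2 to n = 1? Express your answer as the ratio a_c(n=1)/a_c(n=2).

a_c ∝ Z^3 · n^-4; with Z fixed, a_c ∝ n^-4.
a_c(n=1)/a_c(n=2) = (1/2)^-4 = 16

16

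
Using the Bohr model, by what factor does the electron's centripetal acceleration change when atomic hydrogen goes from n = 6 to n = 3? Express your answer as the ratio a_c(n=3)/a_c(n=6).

16

a_c ∝ Z^3 · n^-4; with Z fixed, a_c ∝ n^-4.
a_c(n=3)/a_c(n=6) = (3/6)^-4 = 16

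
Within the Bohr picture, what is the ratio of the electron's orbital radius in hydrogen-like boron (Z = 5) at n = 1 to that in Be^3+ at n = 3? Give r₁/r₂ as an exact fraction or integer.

4/45

r ∝ Z^-1 · n^2
r₁/r₂ = (5/4)^-1 · (1/3)^2 = 4/45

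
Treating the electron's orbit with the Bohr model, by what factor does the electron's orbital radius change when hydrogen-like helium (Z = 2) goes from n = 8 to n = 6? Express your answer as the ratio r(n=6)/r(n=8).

9/16

r ∝ Z^-1 · n^2; with Z fixed, r ∝ n^2.
r(n=6)/r(n=8) = (6/8)^2 = 9/16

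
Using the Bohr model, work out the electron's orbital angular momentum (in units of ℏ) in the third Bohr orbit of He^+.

3

L_n = nℏ, so L/ℏ = n = 3.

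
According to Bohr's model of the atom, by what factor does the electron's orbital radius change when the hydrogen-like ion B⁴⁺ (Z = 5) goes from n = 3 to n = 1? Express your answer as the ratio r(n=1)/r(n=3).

1/9

r ∝ Z^-1 · n^2; with Z fixed, r ∝ n^2.
r(n=1)/r(n=3) = (1/3)^2 = 1/9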